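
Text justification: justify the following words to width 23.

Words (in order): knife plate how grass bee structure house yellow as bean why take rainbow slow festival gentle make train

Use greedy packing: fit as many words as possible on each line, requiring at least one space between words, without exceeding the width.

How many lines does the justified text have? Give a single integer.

Line 1: ['knife', 'plate', 'how', 'grass'] (min_width=21, slack=2)
Line 2: ['bee', 'structure', 'house'] (min_width=19, slack=4)
Line 3: ['yellow', 'as', 'bean', 'why', 'take'] (min_width=23, slack=0)
Line 4: ['rainbow', 'slow', 'festival'] (min_width=21, slack=2)
Line 5: ['gentle', 'make', 'train'] (min_width=17, slack=6)
Total lines: 5

Answer: 5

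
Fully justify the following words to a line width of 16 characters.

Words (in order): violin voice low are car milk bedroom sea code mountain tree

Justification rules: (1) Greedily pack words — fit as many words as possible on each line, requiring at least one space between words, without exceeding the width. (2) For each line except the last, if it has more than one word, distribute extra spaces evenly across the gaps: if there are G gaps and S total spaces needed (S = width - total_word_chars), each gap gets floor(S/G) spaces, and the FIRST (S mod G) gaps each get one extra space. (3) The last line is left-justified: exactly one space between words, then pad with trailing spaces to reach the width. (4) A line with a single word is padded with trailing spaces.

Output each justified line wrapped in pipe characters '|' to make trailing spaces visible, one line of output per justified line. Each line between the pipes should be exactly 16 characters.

Answer: |violin voice low|
|are   car   milk|
|bedroom sea code|
|mountain tree   |

Derivation:
Line 1: ['violin', 'voice', 'low'] (min_width=16, slack=0)
Line 2: ['are', 'car', 'milk'] (min_width=12, slack=4)
Line 3: ['bedroom', 'sea', 'code'] (min_width=16, slack=0)
Line 4: ['mountain', 'tree'] (min_width=13, slack=3)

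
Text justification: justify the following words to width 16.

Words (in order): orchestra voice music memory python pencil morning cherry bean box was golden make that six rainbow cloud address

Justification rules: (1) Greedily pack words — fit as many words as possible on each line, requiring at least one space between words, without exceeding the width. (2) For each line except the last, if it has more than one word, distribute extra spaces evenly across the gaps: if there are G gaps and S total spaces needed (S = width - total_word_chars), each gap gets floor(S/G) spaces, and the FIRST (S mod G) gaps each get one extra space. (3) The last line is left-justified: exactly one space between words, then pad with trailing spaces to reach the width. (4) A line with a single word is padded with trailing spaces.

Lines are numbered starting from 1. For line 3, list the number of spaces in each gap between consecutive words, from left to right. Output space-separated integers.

Answer: 4

Derivation:
Line 1: ['orchestra', 'voice'] (min_width=15, slack=1)
Line 2: ['music', 'memory'] (min_width=12, slack=4)
Line 3: ['python', 'pencil'] (min_width=13, slack=3)
Line 4: ['morning', 'cherry'] (min_width=14, slack=2)
Line 5: ['bean', 'box', 'was'] (min_width=12, slack=4)
Line 6: ['golden', 'make', 'that'] (min_width=16, slack=0)
Line 7: ['six', 'rainbow'] (min_width=11, slack=5)
Line 8: ['cloud', 'address'] (min_width=13, slack=3)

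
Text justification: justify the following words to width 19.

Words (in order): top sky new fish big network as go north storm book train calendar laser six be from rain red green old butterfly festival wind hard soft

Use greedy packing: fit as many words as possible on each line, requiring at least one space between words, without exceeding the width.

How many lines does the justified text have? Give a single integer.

Answer: 8

Derivation:
Line 1: ['top', 'sky', 'new', 'fish'] (min_width=16, slack=3)
Line 2: ['big', 'network', 'as', 'go'] (min_width=17, slack=2)
Line 3: ['north', 'storm', 'book'] (min_width=16, slack=3)
Line 4: ['train', 'calendar'] (min_width=14, slack=5)
Line 5: ['laser', 'six', 'be', 'from'] (min_width=17, slack=2)
Line 6: ['rain', 'red', 'green', 'old'] (min_width=18, slack=1)
Line 7: ['butterfly', 'festival'] (min_width=18, slack=1)
Line 8: ['wind', 'hard', 'soft'] (min_width=14, slack=5)
Total lines: 8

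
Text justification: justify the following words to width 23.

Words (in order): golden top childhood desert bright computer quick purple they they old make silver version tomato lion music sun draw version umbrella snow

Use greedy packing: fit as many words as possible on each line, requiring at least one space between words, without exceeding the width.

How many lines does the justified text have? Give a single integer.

Answer: 7

Derivation:
Line 1: ['golden', 'top', 'childhood'] (min_width=20, slack=3)
Line 2: ['desert', 'bright', 'computer'] (min_width=22, slack=1)
Line 3: ['quick', 'purple', 'they', 'they'] (min_width=22, slack=1)
Line 4: ['old', 'make', 'silver', 'version'] (min_width=23, slack=0)
Line 5: ['tomato', 'lion', 'music', 'sun'] (min_width=21, slack=2)
Line 6: ['draw', 'version', 'umbrella'] (min_width=21, slack=2)
Line 7: ['snow'] (min_width=4, slack=19)
Total lines: 7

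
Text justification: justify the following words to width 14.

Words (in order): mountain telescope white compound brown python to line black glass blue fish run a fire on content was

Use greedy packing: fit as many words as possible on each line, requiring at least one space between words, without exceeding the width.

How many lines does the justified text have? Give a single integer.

Answer: 9

Derivation:
Line 1: ['mountain'] (min_width=8, slack=6)
Line 2: ['telescope'] (min_width=9, slack=5)
Line 3: ['white', 'compound'] (min_width=14, slack=0)
Line 4: ['brown', 'python'] (min_width=12, slack=2)
Line 5: ['to', 'line', 'black'] (min_width=13, slack=1)
Line 6: ['glass', 'blue'] (min_width=10, slack=4)
Line 7: ['fish', 'run', 'a'] (min_width=10, slack=4)
Line 8: ['fire', 'on'] (min_width=7, slack=7)
Line 9: ['content', 'was'] (min_width=11, slack=3)
Total lines: 9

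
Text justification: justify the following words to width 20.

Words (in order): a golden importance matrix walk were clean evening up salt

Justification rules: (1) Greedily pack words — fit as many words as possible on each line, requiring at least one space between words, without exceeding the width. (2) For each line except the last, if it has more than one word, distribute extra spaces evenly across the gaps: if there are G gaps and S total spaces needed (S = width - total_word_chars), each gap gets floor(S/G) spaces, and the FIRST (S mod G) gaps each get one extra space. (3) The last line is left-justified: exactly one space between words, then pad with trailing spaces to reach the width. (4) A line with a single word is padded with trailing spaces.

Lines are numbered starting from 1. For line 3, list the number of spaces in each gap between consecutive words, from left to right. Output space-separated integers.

Line 1: ['a', 'golden', 'importance'] (min_width=19, slack=1)
Line 2: ['matrix', 'walk', 'were'] (min_width=16, slack=4)
Line 3: ['clean', 'evening', 'up'] (min_width=16, slack=4)
Line 4: ['salt'] (min_width=4, slack=16)

Answer: 3 3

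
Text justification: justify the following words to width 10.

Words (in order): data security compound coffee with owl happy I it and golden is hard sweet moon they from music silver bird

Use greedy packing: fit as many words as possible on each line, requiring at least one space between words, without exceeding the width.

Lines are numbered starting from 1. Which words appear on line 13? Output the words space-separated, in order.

Answer: bird

Derivation:
Line 1: ['data'] (min_width=4, slack=6)
Line 2: ['security'] (min_width=8, slack=2)
Line 3: ['compound'] (min_width=8, slack=2)
Line 4: ['coffee'] (min_width=6, slack=4)
Line 5: ['with', 'owl'] (min_width=8, slack=2)
Line 6: ['happy', 'I', 'it'] (min_width=10, slack=0)
Line 7: ['and', 'golden'] (min_width=10, slack=0)
Line 8: ['is', 'hard'] (min_width=7, slack=3)
Line 9: ['sweet', 'moon'] (min_width=10, slack=0)
Line 10: ['they', 'from'] (min_width=9, slack=1)
Line 11: ['music'] (min_width=5, slack=5)
Line 12: ['silver'] (min_width=6, slack=4)
Line 13: ['bird'] (min_width=4, slack=6)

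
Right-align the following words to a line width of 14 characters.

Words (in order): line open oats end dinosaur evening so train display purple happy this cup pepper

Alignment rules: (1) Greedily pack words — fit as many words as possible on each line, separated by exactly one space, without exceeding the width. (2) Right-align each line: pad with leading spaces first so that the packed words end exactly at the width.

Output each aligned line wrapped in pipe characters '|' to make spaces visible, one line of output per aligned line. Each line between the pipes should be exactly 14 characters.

Answer: |line open oats|
|  end dinosaur|
|    evening so|
| train display|
|  purple happy|
|      this cup|
|        pepper|

Derivation:
Line 1: ['line', 'open', 'oats'] (min_width=14, slack=0)
Line 2: ['end', 'dinosaur'] (min_width=12, slack=2)
Line 3: ['evening', 'so'] (min_width=10, slack=4)
Line 4: ['train', 'display'] (min_width=13, slack=1)
Line 5: ['purple', 'happy'] (min_width=12, slack=2)
Line 6: ['this', 'cup'] (min_width=8, slack=6)
Line 7: ['pepper'] (min_width=6, slack=8)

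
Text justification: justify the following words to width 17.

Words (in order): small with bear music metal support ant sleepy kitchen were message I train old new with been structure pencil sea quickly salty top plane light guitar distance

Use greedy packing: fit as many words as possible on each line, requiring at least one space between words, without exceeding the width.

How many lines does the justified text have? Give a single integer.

Line 1: ['small', 'with', 'bear'] (min_width=15, slack=2)
Line 2: ['music', 'metal'] (min_width=11, slack=6)
Line 3: ['support', 'ant'] (min_width=11, slack=6)
Line 4: ['sleepy', 'kitchen'] (min_width=14, slack=3)
Line 5: ['were', 'message', 'I'] (min_width=14, slack=3)
Line 6: ['train', 'old', 'new'] (min_width=13, slack=4)
Line 7: ['with', 'been'] (min_width=9, slack=8)
Line 8: ['structure', 'pencil'] (min_width=16, slack=1)
Line 9: ['sea', 'quickly', 'salty'] (min_width=17, slack=0)
Line 10: ['top', 'plane', 'light'] (min_width=15, slack=2)
Line 11: ['guitar', 'distance'] (min_width=15, slack=2)
Total lines: 11

Answer: 11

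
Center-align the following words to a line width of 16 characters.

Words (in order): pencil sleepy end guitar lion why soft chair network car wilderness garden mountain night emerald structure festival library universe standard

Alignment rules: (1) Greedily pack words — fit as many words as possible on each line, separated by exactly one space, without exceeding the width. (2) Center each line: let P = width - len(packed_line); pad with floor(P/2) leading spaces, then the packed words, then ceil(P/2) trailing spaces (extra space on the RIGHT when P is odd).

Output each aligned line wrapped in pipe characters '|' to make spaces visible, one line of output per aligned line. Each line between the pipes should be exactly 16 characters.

Line 1: ['pencil', 'sleepy'] (min_width=13, slack=3)
Line 2: ['end', 'guitar', 'lion'] (min_width=15, slack=1)
Line 3: ['why', 'soft', 'chair'] (min_width=14, slack=2)
Line 4: ['network', 'car'] (min_width=11, slack=5)
Line 5: ['wilderness'] (min_width=10, slack=6)
Line 6: ['garden', 'mountain'] (min_width=15, slack=1)
Line 7: ['night', 'emerald'] (min_width=13, slack=3)
Line 8: ['structure'] (min_width=9, slack=7)
Line 9: ['festival', 'library'] (min_width=16, slack=0)
Line 10: ['universe'] (min_width=8, slack=8)
Line 11: ['standard'] (min_width=8, slack=8)

Answer: | pencil sleepy  |
|end guitar lion |
| why soft chair |
|  network car   |
|   wilderness   |
|garden mountain |
| night emerald  |
|   structure    |
|festival library|
|    universe    |
|    standard    |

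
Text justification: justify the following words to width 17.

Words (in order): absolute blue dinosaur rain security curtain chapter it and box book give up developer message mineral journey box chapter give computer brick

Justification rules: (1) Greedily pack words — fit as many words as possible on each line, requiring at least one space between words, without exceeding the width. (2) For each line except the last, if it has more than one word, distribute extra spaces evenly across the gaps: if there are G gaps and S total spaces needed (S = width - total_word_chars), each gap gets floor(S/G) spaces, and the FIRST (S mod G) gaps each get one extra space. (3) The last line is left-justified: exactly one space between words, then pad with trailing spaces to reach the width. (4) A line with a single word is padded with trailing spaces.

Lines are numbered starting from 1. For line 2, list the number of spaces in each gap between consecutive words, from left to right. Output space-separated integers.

Line 1: ['absolute', 'blue'] (min_width=13, slack=4)
Line 2: ['dinosaur', 'rain'] (min_width=13, slack=4)
Line 3: ['security', 'curtain'] (min_width=16, slack=1)
Line 4: ['chapter', 'it', 'and'] (min_width=14, slack=3)
Line 5: ['box', 'book', 'give', 'up'] (min_width=16, slack=1)
Line 6: ['developer', 'message'] (min_width=17, slack=0)
Line 7: ['mineral', 'journey'] (min_width=15, slack=2)
Line 8: ['box', 'chapter', 'give'] (min_width=16, slack=1)
Line 9: ['computer', 'brick'] (min_width=14, slack=3)

Answer: 5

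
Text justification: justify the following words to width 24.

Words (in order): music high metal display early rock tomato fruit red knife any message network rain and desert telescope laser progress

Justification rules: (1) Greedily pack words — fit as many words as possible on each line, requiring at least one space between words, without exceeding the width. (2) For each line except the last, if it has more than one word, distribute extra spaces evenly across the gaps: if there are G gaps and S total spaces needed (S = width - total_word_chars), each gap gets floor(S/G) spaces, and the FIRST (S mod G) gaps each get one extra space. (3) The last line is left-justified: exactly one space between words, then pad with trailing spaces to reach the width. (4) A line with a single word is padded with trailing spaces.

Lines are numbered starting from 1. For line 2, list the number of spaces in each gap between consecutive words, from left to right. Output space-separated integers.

Answer: 2 1 1

Derivation:
Line 1: ['music', 'high', 'metal', 'display'] (min_width=24, slack=0)
Line 2: ['early', 'rock', 'tomato', 'fruit'] (min_width=23, slack=1)
Line 3: ['red', 'knife', 'any', 'message'] (min_width=21, slack=3)
Line 4: ['network', 'rain', 'and', 'desert'] (min_width=23, slack=1)
Line 5: ['telescope', 'laser', 'progress'] (min_width=24, slack=0)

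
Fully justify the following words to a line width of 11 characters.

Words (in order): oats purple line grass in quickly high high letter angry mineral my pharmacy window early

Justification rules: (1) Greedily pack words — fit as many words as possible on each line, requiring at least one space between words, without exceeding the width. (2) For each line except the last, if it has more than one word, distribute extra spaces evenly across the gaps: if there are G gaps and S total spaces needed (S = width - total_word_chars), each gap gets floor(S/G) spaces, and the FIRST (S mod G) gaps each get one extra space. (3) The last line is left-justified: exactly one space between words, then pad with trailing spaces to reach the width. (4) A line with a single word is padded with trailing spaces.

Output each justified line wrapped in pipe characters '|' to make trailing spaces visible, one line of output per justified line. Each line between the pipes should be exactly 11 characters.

Line 1: ['oats', 'purple'] (min_width=11, slack=0)
Line 2: ['line', 'grass'] (min_width=10, slack=1)
Line 3: ['in', 'quickly'] (min_width=10, slack=1)
Line 4: ['high', 'high'] (min_width=9, slack=2)
Line 5: ['letter'] (min_width=6, slack=5)
Line 6: ['angry'] (min_width=5, slack=6)
Line 7: ['mineral', 'my'] (min_width=10, slack=1)
Line 8: ['pharmacy'] (min_width=8, slack=3)
Line 9: ['window'] (min_width=6, slack=5)
Line 10: ['early'] (min_width=5, slack=6)

Answer: |oats purple|
|line  grass|
|in  quickly|
|high   high|
|letter     |
|angry      |
|mineral  my|
|pharmacy   |
|window     |
|early      |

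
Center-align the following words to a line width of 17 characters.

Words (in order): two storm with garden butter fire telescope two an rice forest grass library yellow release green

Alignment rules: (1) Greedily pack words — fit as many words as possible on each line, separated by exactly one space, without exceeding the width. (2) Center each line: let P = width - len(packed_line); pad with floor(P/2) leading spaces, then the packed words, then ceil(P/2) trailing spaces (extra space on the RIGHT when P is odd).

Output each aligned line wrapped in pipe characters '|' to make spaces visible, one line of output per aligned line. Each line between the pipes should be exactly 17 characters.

Answer: | two storm with  |
|  garden butter  |
| fire telescope  |
|   two an rice   |
|  forest grass   |
| library yellow  |
|  release green  |

Derivation:
Line 1: ['two', 'storm', 'with'] (min_width=14, slack=3)
Line 2: ['garden', 'butter'] (min_width=13, slack=4)
Line 3: ['fire', 'telescope'] (min_width=14, slack=3)
Line 4: ['two', 'an', 'rice'] (min_width=11, slack=6)
Line 5: ['forest', 'grass'] (min_width=12, slack=5)
Line 6: ['library', 'yellow'] (min_width=14, slack=3)
Line 7: ['release', 'green'] (min_width=13, slack=4)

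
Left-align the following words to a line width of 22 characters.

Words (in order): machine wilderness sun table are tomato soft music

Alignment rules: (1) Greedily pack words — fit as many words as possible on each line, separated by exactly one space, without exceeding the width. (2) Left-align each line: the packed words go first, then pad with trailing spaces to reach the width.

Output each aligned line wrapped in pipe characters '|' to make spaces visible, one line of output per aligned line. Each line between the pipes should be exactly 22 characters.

Answer: |machine wilderness sun|
|table are tomato soft |
|music                 |

Derivation:
Line 1: ['machine', 'wilderness', 'sun'] (min_width=22, slack=0)
Line 2: ['table', 'are', 'tomato', 'soft'] (min_width=21, slack=1)
Line 3: ['music'] (min_width=5, slack=17)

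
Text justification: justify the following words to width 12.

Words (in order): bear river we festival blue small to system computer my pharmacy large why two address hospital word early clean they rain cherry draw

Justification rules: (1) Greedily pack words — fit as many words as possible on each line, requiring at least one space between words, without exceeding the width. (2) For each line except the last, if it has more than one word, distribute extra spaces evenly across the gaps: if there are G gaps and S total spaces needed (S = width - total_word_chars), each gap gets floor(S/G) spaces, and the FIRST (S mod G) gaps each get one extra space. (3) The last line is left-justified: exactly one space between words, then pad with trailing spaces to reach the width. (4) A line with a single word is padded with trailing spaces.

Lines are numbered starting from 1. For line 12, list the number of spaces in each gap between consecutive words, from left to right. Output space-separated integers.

Line 1: ['bear', 'river'] (min_width=10, slack=2)
Line 2: ['we', 'festival'] (min_width=11, slack=1)
Line 3: ['blue', 'small'] (min_width=10, slack=2)
Line 4: ['to', 'system'] (min_width=9, slack=3)
Line 5: ['computer', 'my'] (min_width=11, slack=1)
Line 6: ['pharmacy'] (min_width=8, slack=4)
Line 7: ['large', 'why'] (min_width=9, slack=3)
Line 8: ['two', 'address'] (min_width=11, slack=1)
Line 9: ['hospital'] (min_width=8, slack=4)
Line 10: ['word', 'early'] (min_width=10, slack=2)
Line 11: ['clean', 'they'] (min_width=10, slack=2)
Line 12: ['rain', 'cherry'] (min_width=11, slack=1)
Line 13: ['draw'] (min_width=4, slack=8)

Answer: 2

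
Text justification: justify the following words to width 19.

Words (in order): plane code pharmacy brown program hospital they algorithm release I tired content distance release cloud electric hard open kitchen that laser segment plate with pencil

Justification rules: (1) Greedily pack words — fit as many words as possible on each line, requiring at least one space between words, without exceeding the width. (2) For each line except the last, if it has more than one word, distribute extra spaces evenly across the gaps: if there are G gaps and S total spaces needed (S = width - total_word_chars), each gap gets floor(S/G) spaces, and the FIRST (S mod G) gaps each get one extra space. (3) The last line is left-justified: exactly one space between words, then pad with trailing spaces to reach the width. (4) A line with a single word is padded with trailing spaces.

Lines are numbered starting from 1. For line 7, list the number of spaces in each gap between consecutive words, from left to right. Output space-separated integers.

Line 1: ['plane', 'code', 'pharmacy'] (min_width=19, slack=0)
Line 2: ['brown', 'program'] (min_width=13, slack=6)
Line 3: ['hospital', 'they'] (min_width=13, slack=6)
Line 4: ['algorithm', 'release', 'I'] (min_width=19, slack=0)
Line 5: ['tired', 'content'] (min_width=13, slack=6)
Line 6: ['distance', 'release'] (min_width=16, slack=3)
Line 7: ['cloud', 'electric', 'hard'] (min_width=19, slack=0)
Line 8: ['open', 'kitchen', 'that'] (min_width=17, slack=2)
Line 9: ['laser', 'segment', 'plate'] (min_width=19, slack=0)
Line 10: ['with', 'pencil'] (min_width=11, slack=8)

Answer: 1 1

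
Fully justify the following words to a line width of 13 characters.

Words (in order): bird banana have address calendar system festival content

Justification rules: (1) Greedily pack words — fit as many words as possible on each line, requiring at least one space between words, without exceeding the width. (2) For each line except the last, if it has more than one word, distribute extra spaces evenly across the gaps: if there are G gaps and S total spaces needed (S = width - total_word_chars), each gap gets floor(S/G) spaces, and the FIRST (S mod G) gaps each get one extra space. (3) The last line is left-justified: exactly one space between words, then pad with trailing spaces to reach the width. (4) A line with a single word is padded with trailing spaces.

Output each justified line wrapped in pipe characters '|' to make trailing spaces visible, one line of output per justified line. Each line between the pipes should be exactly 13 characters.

Line 1: ['bird', 'banana'] (min_width=11, slack=2)
Line 2: ['have', 'address'] (min_width=12, slack=1)
Line 3: ['calendar'] (min_width=8, slack=5)
Line 4: ['system'] (min_width=6, slack=7)
Line 5: ['festival'] (min_width=8, slack=5)
Line 6: ['content'] (min_width=7, slack=6)

Answer: |bird   banana|
|have  address|
|calendar     |
|system       |
|festival     |
|content      |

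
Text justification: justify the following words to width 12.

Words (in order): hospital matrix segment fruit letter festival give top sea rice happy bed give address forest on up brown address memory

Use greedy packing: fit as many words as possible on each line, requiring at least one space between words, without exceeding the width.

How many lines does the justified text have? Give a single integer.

Answer: 13

Derivation:
Line 1: ['hospital'] (min_width=8, slack=4)
Line 2: ['matrix'] (min_width=6, slack=6)
Line 3: ['segment'] (min_width=7, slack=5)
Line 4: ['fruit', 'letter'] (min_width=12, slack=0)
Line 5: ['festival'] (min_width=8, slack=4)
Line 6: ['give', 'top', 'sea'] (min_width=12, slack=0)
Line 7: ['rice', 'happy'] (min_width=10, slack=2)
Line 8: ['bed', 'give'] (min_width=8, slack=4)
Line 9: ['address'] (min_width=7, slack=5)
Line 10: ['forest', 'on', 'up'] (min_width=12, slack=0)
Line 11: ['brown'] (min_width=5, slack=7)
Line 12: ['address'] (min_width=7, slack=5)
Line 13: ['memory'] (min_width=6, slack=6)
Total lines: 13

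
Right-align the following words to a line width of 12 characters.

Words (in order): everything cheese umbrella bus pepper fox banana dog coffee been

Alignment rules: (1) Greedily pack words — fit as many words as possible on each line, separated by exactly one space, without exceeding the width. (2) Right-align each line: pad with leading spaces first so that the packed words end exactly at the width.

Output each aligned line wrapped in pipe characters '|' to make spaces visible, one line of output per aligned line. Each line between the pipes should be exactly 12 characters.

Answer: |  everything|
|      cheese|
|umbrella bus|
|  pepper fox|
|  banana dog|
| coffee been|

Derivation:
Line 1: ['everything'] (min_width=10, slack=2)
Line 2: ['cheese'] (min_width=6, slack=6)
Line 3: ['umbrella', 'bus'] (min_width=12, slack=0)
Line 4: ['pepper', 'fox'] (min_width=10, slack=2)
Line 5: ['banana', 'dog'] (min_width=10, slack=2)
Line 6: ['coffee', 'been'] (min_width=11, slack=1)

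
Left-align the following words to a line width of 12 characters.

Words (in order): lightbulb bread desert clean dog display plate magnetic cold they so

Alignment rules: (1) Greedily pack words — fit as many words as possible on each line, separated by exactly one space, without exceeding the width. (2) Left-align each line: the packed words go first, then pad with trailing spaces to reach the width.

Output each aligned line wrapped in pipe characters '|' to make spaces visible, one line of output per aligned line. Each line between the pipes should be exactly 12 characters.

Answer: |lightbulb   |
|bread desert|
|clean dog   |
|display     |
|plate       |
|magnetic    |
|cold they so|

Derivation:
Line 1: ['lightbulb'] (min_width=9, slack=3)
Line 2: ['bread', 'desert'] (min_width=12, slack=0)
Line 3: ['clean', 'dog'] (min_width=9, slack=3)
Line 4: ['display'] (min_width=7, slack=5)
Line 5: ['plate'] (min_width=5, slack=7)
Line 6: ['magnetic'] (min_width=8, slack=4)
Line 7: ['cold', 'they', 'so'] (min_width=12, slack=0)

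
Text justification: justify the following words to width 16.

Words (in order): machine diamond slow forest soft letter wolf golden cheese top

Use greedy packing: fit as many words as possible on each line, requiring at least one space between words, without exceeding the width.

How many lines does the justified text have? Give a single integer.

Answer: 5

Derivation:
Line 1: ['machine', 'diamond'] (min_width=15, slack=1)
Line 2: ['slow', 'forest', 'soft'] (min_width=16, slack=0)
Line 3: ['letter', 'wolf'] (min_width=11, slack=5)
Line 4: ['golden', 'cheese'] (min_width=13, slack=3)
Line 5: ['top'] (min_width=3, slack=13)
Total lines: 5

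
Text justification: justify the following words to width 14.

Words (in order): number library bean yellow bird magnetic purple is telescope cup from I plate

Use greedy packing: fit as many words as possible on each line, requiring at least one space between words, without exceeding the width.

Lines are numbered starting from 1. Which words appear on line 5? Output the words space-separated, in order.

Answer: telescope cup

Derivation:
Line 1: ['number', 'library'] (min_width=14, slack=0)
Line 2: ['bean', 'yellow'] (min_width=11, slack=3)
Line 3: ['bird', 'magnetic'] (min_width=13, slack=1)
Line 4: ['purple', 'is'] (min_width=9, slack=5)
Line 5: ['telescope', 'cup'] (min_width=13, slack=1)
Line 6: ['from', 'I', 'plate'] (min_width=12, slack=2)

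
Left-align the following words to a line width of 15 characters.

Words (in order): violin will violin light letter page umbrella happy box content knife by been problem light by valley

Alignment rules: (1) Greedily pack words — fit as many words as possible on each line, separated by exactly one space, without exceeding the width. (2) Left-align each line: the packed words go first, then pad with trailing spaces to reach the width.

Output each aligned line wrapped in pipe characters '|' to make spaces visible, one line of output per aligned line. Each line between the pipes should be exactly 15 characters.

Answer: |violin will    |
|violin light   |
|letter page    |
|umbrella happy |
|box content    |
|knife by been  |
|problem light  |
|by valley      |

Derivation:
Line 1: ['violin', 'will'] (min_width=11, slack=4)
Line 2: ['violin', 'light'] (min_width=12, slack=3)
Line 3: ['letter', 'page'] (min_width=11, slack=4)
Line 4: ['umbrella', 'happy'] (min_width=14, slack=1)
Line 5: ['box', 'content'] (min_width=11, slack=4)
Line 6: ['knife', 'by', 'been'] (min_width=13, slack=2)
Line 7: ['problem', 'light'] (min_width=13, slack=2)
Line 8: ['by', 'valley'] (min_width=9, slack=6)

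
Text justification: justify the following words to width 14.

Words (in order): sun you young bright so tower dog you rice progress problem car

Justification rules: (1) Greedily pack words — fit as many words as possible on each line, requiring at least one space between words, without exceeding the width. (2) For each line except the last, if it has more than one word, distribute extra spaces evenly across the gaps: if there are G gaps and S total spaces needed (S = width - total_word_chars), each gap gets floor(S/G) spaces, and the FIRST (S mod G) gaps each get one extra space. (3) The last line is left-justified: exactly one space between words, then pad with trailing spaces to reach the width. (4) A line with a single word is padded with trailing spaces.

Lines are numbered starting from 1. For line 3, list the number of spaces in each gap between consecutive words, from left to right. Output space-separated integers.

Line 1: ['sun', 'you', 'young'] (min_width=13, slack=1)
Line 2: ['bright', 'so'] (min_width=9, slack=5)
Line 3: ['tower', 'dog', 'you'] (min_width=13, slack=1)
Line 4: ['rice', 'progress'] (min_width=13, slack=1)
Line 5: ['problem', 'car'] (min_width=11, slack=3)

Answer: 2 1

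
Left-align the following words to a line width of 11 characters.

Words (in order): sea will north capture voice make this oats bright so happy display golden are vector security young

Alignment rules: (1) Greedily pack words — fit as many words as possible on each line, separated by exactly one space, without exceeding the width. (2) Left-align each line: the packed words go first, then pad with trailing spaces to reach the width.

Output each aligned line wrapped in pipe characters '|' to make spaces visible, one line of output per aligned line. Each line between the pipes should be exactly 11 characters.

Line 1: ['sea', 'will'] (min_width=8, slack=3)
Line 2: ['north'] (min_width=5, slack=6)
Line 3: ['capture'] (min_width=7, slack=4)
Line 4: ['voice', 'make'] (min_width=10, slack=1)
Line 5: ['this', 'oats'] (min_width=9, slack=2)
Line 6: ['bright', 'so'] (min_width=9, slack=2)
Line 7: ['happy'] (min_width=5, slack=6)
Line 8: ['display'] (min_width=7, slack=4)
Line 9: ['golden', 'are'] (min_width=10, slack=1)
Line 10: ['vector'] (min_width=6, slack=5)
Line 11: ['security'] (min_width=8, slack=3)
Line 12: ['young'] (min_width=5, slack=6)

Answer: |sea will   |
|north      |
|capture    |
|voice make |
|this oats  |
|bright so  |
|happy      |
|display    |
|golden are |
|vector     |
|security   |
|young      |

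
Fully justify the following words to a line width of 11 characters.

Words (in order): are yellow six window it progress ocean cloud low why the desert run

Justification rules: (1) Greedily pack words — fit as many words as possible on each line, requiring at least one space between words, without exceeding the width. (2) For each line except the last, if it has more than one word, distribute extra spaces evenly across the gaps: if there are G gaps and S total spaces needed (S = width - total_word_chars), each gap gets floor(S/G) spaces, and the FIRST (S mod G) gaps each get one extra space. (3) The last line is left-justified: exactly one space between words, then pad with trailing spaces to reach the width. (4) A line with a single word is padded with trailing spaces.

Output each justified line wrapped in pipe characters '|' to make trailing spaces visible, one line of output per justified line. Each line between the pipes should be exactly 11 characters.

Line 1: ['are', 'yellow'] (min_width=10, slack=1)
Line 2: ['six', 'window'] (min_width=10, slack=1)
Line 3: ['it', 'progress'] (min_width=11, slack=0)
Line 4: ['ocean', 'cloud'] (min_width=11, slack=0)
Line 5: ['low', 'why', 'the'] (min_width=11, slack=0)
Line 6: ['desert', 'run'] (min_width=10, slack=1)

Answer: |are  yellow|
|six  window|
|it progress|
|ocean cloud|
|low why the|
|desert run |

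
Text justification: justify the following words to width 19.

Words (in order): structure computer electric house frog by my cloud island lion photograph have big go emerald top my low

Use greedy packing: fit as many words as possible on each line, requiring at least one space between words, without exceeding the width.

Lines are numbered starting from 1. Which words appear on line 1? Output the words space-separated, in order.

Line 1: ['structure', 'computer'] (min_width=18, slack=1)
Line 2: ['electric', 'house', 'frog'] (min_width=19, slack=0)
Line 3: ['by', 'my', 'cloud', 'island'] (min_width=18, slack=1)
Line 4: ['lion', 'photograph'] (min_width=15, slack=4)
Line 5: ['have', 'big', 'go', 'emerald'] (min_width=19, slack=0)
Line 6: ['top', 'my', 'low'] (min_width=10, slack=9)

Answer: structure computer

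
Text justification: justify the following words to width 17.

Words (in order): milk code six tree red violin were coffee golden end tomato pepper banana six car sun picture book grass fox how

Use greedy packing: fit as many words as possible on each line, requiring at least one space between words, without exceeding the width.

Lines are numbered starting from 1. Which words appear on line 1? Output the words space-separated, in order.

Answer: milk code six

Derivation:
Line 1: ['milk', 'code', 'six'] (min_width=13, slack=4)
Line 2: ['tree', 'red', 'violin'] (min_width=15, slack=2)
Line 3: ['were', 'coffee'] (min_width=11, slack=6)
Line 4: ['golden', 'end', 'tomato'] (min_width=17, slack=0)
Line 5: ['pepper', 'banana', 'six'] (min_width=17, slack=0)
Line 6: ['car', 'sun', 'picture'] (min_width=15, slack=2)
Line 7: ['book', 'grass', 'fox'] (min_width=14, slack=3)
Line 8: ['how'] (min_width=3, slack=14)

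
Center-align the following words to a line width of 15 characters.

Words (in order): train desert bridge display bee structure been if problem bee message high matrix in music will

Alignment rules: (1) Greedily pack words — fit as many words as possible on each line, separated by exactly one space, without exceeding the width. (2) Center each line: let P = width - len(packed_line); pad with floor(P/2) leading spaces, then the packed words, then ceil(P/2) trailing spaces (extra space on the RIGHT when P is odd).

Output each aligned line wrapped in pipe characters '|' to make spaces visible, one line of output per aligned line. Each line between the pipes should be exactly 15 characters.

Answer: | train desert  |
|bridge display |
| bee structure |
|been if problem|
|  bee message  |
|high matrix in |
|  music will   |

Derivation:
Line 1: ['train', 'desert'] (min_width=12, slack=3)
Line 2: ['bridge', 'display'] (min_width=14, slack=1)
Line 3: ['bee', 'structure'] (min_width=13, slack=2)
Line 4: ['been', 'if', 'problem'] (min_width=15, slack=0)
Line 5: ['bee', 'message'] (min_width=11, slack=4)
Line 6: ['high', 'matrix', 'in'] (min_width=14, slack=1)
Line 7: ['music', 'will'] (min_width=10, slack=5)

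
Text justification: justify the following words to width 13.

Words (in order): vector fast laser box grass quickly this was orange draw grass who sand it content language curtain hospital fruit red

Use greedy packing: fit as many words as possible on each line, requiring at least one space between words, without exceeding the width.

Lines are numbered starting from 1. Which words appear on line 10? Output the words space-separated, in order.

Line 1: ['vector', 'fast'] (min_width=11, slack=2)
Line 2: ['laser', 'box'] (min_width=9, slack=4)
Line 3: ['grass', 'quickly'] (min_width=13, slack=0)
Line 4: ['this', 'was'] (min_width=8, slack=5)
Line 5: ['orange', 'draw'] (min_width=11, slack=2)
Line 6: ['grass', 'who'] (min_width=9, slack=4)
Line 7: ['sand', 'it'] (min_width=7, slack=6)
Line 8: ['content'] (min_width=7, slack=6)
Line 9: ['language'] (min_width=8, slack=5)
Line 10: ['curtain'] (min_width=7, slack=6)
Line 11: ['hospital'] (min_width=8, slack=5)
Line 12: ['fruit', 'red'] (min_width=9, slack=4)

Answer: curtain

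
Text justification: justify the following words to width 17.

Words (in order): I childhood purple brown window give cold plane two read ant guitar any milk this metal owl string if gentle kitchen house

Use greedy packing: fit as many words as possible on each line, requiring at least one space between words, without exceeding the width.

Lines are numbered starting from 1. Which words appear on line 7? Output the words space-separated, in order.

Answer: owl string if

Derivation:
Line 1: ['I', 'childhood'] (min_width=11, slack=6)
Line 2: ['purple', 'brown'] (min_width=12, slack=5)
Line 3: ['window', 'give', 'cold'] (min_width=16, slack=1)
Line 4: ['plane', 'two', 'read'] (min_width=14, slack=3)
Line 5: ['ant', 'guitar', 'any'] (min_width=14, slack=3)
Line 6: ['milk', 'this', 'metal'] (min_width=15, slack=2)
Line 7: ['owl', 'string', 'if'] (min_width=13, slack=4)
Line 8: ['gentle', 'kitchen'] (min_width=14, slack=3)
Line 9: ['house'] (min_width=5, slack=12)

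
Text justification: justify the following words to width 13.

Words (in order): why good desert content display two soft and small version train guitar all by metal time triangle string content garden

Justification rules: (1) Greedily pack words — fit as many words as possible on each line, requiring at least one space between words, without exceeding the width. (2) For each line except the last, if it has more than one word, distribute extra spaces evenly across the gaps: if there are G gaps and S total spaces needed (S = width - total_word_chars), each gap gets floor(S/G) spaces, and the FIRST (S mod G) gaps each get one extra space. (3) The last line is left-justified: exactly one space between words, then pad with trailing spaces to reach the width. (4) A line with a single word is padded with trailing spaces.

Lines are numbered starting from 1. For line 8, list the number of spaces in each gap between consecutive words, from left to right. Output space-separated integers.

Answer: 2 1

Derivation:
Line 1: ['why', 'good'] (min_width=8, slack=5)
Line 2: ['desert'] (min_width=6, slack=7)
Line 3: ['content'] (min_width=7, slack=6)
Line 4: ['display', 'two'] (min_width=11, slack=2)
Line 5: ['soft', 'and'] (min_width=8, slack=5)
Line 6: ['small', 'version'] (min_width=13, slack=0)
Line 7: ['train', 'guitar'] (min_width=12, slack=1)
Line 8: ['all', 'by', 'metal'] (min_width=12, slack=1)
Line 9: ['time', 'triangle'] (min_width=13, slack=0)
Line 10: ['string'] (min_width=6, slack=7)
Line 11: ['content'] (min_width=7, slack=6)
Line 12: ['garden'] (min_width=6, slack=7)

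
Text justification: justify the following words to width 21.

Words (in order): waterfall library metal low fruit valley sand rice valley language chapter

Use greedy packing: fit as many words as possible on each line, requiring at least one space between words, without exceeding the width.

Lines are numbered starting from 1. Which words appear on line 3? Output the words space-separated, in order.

Line 1: ['waterfall', 'library'] (min_width=17, slack=4)
Line 2: ['metal', 'low', 'fruit'] (min_width=15, slack=6)
Line 3: ['valley', 'sand', 'rice'] (min_width=16, slack=5)
Line 4: ['valley', 'language'] (min_width=15, slack=6)
Line 5: ['chapter'] (min_width=7, slack=14)

Answer: valley sand rice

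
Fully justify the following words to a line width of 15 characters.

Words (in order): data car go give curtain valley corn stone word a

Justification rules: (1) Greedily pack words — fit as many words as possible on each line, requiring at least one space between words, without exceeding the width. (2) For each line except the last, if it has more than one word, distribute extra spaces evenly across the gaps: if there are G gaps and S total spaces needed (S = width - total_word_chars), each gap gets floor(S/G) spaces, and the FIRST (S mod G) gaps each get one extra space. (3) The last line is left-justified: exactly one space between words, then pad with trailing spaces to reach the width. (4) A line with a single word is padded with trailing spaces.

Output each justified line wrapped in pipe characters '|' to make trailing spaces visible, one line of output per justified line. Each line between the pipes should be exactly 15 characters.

Line 1: ['data', 'car', 'go'] (min_width=11, slack=4)
Line 2: ['give', 'curtain'] (min_width=12, slack=3)
Line 3: ['valley', 'corn'] (min_width=11, slack=4)
Line 4: ['stone', 'word', 'a'] (min_width=12, slack=3)

Answer: |data   car   go|
|give    curtain|
|valley     corn|
|stone word a   |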